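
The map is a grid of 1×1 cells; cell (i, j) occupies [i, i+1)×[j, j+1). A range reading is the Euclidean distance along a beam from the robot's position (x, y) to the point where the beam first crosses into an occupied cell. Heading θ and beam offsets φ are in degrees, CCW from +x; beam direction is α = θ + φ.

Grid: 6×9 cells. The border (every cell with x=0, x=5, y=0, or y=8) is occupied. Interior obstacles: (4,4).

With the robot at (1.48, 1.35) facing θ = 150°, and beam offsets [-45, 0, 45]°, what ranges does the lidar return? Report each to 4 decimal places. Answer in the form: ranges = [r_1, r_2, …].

beam 1: φ=-45°, α=105°
  cosα=-0.2588 sinα=0.9659 | (1,1) | tMaxX 1.8546 tMaxY 0.6729 | tΔX 3.8637 tΔY 1.0353
    t=0.6729 [y] (1,2)
    t=1.7082 [y] (1,3)
    t=1.8546 [x] (0,3) — stop
  → r_1 = 1.8546
beam 2: φ=0°, α=150°
  cosα=-0.8660 sinα=0.5000 | (1,1) | tMaxX 0.5543 tMaxY 1.3000 | tΔX 1.1547 tΔY 2.0000
    t=0.5543 [x] (0,1) — stop
  → r_2 = 0.5543
beam 3: φ=45°, α=195°
  cosα=-0.9659 sinα=-0.2588 | (1,1) | tMaxX 0.4969 tMaxY 1.3523 | tΔX 1.0353 tΔY 3.8637
    t=0.4969 [x] (0,1) — stop
  → r_3 = 0.4969

ranges = [1.8546, 0.5543, 0.4969]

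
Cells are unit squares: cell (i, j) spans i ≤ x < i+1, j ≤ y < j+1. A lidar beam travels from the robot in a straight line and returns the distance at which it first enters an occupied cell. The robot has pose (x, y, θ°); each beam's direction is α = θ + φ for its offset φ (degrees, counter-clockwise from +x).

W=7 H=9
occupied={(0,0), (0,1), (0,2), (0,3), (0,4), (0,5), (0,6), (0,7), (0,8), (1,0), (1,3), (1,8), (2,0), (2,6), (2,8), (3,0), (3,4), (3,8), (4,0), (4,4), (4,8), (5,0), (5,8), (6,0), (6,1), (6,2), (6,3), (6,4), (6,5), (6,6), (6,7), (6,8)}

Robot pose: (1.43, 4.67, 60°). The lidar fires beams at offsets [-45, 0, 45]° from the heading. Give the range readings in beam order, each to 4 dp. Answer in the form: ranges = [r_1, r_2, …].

beam 1: φ=-45°, α=15°
  direction (0.9659, 0.2588); cell (1,4); t to first gridline: x 0.5901, y 1.2750 (then +1.0353 / +3.8637)
    (2,4) via x @ 0.5901
    (2,5) via y @ 1.2750
    (3,5) via x @ 1.6254
    (4,5) via x @ 2.6607
    (5,5) via x @ 3.6959
    (6,5) via x @ 4.7312  # hit
  → r_1 = 4.7312
beam 2: φ=0°, α=60°
  direction (0.5000, 0.8660); cell (1,4); t to first gridline: x 1.1400, y 0.3811 (then +2.0000 / +1.1547)
    (1,5) via y @ 0.3811
    (2,5) via x @ 1.1400
    (2,6) via y @ 1.5358  # hit
  → r_2 = 1.5358
beam 3: φ=45°, α=105°
  direction (-0.2588, 0.9659); cell (1,4); t to first gridline: x 1.6614, y 0.3416 (then +3.8637 / +1.0353)
    (1,5) via y @ 0.3416
    (1,6) via y @ 1.3769
    (0,6) via x @ 1.6614  # hit
  → r_3 = 1.6614

ranges = [4.7312, 1.5358, 1.6614]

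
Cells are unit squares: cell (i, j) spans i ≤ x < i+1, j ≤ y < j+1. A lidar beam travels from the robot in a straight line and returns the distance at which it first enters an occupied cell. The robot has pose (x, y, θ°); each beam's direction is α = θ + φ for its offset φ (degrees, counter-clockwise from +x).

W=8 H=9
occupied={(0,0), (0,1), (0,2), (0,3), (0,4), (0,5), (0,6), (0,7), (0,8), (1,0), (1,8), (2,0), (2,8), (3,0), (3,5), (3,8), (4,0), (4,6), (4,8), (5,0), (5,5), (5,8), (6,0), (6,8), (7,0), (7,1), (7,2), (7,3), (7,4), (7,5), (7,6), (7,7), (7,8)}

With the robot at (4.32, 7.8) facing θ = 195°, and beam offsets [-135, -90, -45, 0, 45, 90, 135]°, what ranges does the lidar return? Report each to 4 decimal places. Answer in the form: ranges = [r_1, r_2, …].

ranges = [0.2309, 0.2071, 0.4000, 3.4371, 2.0785, 0.8282, 3.0946]

beam 1: φ=-135°, α=60°
  cosα=0.5000 sinα=0.8660 | (4,7) | tMaxX 1.3600 tMaxY 0.2309 | tΔX 2.0000 tΔY 1.1547
    t=0.2309 [y] (4,8) — stop
  → r_1 = 0.2309
beam 2: φ=-90°, α=105°
  cosα=-0.2588 sinα=0.9659 | (4,7) | tMaxX 1.2364 tMaxY 0.2071 | tΔX 3.8637 tΔY 1.0353
    t=0.2071 [y] (4,8) — stop
  → r_2 = 0.2071
beam 3: φ=-45°, α=150°
  cosα=-0.8660 sinα=0.5000 | (4,7) | tMaxX 0.3695 tMaxY 0.4000 | tΔX 1.1547 tΔY 2.0000
    t=0.3695 [x] (3,7)
    t=0.4000 [y] (3,8) — stop
  → r_3 = 0.4000
beam 4: φ=0°, α=195°
  cosα=-0.9659 sinα=-0.2588 | (4,7) | tMaxX 0.3313 tMaxY 3.0910 | tΔX 1.0353 tΔY 3.8637
    t=0.3313 [x] (3,7)
    t=1.3666 [x] (2,7)
    t=2.4018 [x] (1,7)
    t=3.0910 [y] (1,6)
    t=3.4371 [x] (0,6) — stop
  → r_4 = 3.4371
beam 5: φ=45°, α=240°
  cosα=-0.5000 sinα=-0.8660 | (4,7) | tMaxX 0.6400 tMaxY 0.9238 | tΔX 2.0000 tΔY 1.1547
    t=0.6400 [x] (3,7)
    t=0.9238 [y] (3,6)
    t=2.0785 [y] (3,5) — stop
  → r_5 = 2.0785
beam 6: φ=90°, α=285°
  cosα=0.2588 sinα=-0.9659 | (4,7) | tMaxX 2.6273 tMaxY 0.8282 | tΔX 3.8637 tΔY 1.0353
    t=0.8282 [y] (4,6) — stop
  → r_6 = 0.8282
beam 7: φ=135°, α=330°
  cosα=0.8660 sinα=-0.5000 | (4,7) | tMaxX 0.7852 tMaxY 1.6000 | tΔX 1.1547 tΔY 2.0000
    t=0.7852 [x] (5,7)
    t=1.6000 [y] (5,6)
    t=1.9399 [x] (6,6)
    t=3.0946 [x] (7,6) — stop
  → r_7 = 3.0946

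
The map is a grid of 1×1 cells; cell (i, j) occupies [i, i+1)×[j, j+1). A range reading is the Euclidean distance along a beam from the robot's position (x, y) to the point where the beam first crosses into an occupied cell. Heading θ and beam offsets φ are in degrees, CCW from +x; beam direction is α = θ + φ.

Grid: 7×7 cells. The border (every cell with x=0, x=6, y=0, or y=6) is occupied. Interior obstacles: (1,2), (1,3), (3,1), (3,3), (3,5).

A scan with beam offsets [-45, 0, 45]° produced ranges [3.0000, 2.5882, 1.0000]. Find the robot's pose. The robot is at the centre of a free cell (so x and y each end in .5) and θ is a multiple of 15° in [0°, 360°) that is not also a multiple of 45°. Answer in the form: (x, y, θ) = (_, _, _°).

(x, y, θ) = (4.5, 2.5, 105°)

The pose lattice has 20·16 = 320 candidates. Test each by forward raycasting.
  (2.5, 5.5, 30°): beam 1 = 0.5176 ≠ 3.0000 ✗
  (2.5, 5.5, 75°): beam 1 = 0.5774 ≠ 3.0000 ✗
  (1.5, 1.5, 120°): beam 1 = 0.5176 ≠ 3.0000 ✗
  (3.5, 4.5, 75°): beam 1 = 2.8868 ≠ 3.0000 ✗
  …
  (4.5, 2.5, 105°): r_1=3.0000, r_2=2.5882, r_3=1.0000 — all match ✓
Only this pose fits every beam.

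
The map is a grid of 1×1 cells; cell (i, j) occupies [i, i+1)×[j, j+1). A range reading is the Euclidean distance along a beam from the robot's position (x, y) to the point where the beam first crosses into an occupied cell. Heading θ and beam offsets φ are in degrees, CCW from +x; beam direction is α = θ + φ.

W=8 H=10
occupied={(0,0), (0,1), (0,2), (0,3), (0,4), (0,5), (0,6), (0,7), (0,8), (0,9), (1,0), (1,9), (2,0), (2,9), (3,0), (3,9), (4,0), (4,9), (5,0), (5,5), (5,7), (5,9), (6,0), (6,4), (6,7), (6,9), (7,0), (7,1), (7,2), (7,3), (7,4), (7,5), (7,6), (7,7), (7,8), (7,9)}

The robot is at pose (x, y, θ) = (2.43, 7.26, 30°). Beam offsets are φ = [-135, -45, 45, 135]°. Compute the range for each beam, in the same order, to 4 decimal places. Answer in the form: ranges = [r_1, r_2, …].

ranges = [5.5251, 4.7312, 1.8014, 1.4804]

beam 1: φ=-135°, α=255°
  cosα=-0.2588 sinα=-0.9659 | (2,7) | tMaxX 1.6614 tMaxY 0.2692 | tΔX 3.8637 tΔY 1.0353
    t=0.2692 [y] (2,6)
    t=1.3044 [y] (2,5)
    t=1.6614 [x] (1,5)
    t=2.3397 [y] (1,4)
    t=3.3750 [y] (1,3)
    t=4.4103 [y] (1,2)
    t=5.4456 [y] (1,1)
    t=5.5251 [x] (0,1) — stop
  → r_1 = 5.5251
beam 2: φ=-45°, α=345°
  cosα=0.9659 sinα=-0.2588 | (2,7) | tMaxX 0.5901 tMaxY 1.0046 | tΔX 1.0353 tΔY 3.8637
    t=0.5901 [x] (3,7)
    t=1.0046 [y] (3,6)
    t=1.6254 [x] (4,6)
    t=2.6607 [x] (5,6)
    t=3.6959 [x] (6,6)
    t=4.7312 [x] (7,6) — stop
  → r_2 = 4.7312
beam 3: φ=45°, α=75°
  cosα=0.2588 sinα=0.9659 | (2,7) | tMaxX 2.2023 tMaxY 0.7661 | tΔX 3.8637 tΔY 1.0353
    t=0.7661 [y] (2,8)
    t=1.8014 [y] (2,9) — stop
  → r_3 = 1.8014
beam 4: φ=135°, α=165°
  cosα=-0.9659 sinα=0.2588 | (2,7) | tMaxX 0.4452 tMaxY 2.8591 | tΔX 1.0353 tΔY 3.8637
    t=0.4452 [x] (1,7)
    t=1.4804 [x] (0,7) — stop
  → r_4 = 1.4804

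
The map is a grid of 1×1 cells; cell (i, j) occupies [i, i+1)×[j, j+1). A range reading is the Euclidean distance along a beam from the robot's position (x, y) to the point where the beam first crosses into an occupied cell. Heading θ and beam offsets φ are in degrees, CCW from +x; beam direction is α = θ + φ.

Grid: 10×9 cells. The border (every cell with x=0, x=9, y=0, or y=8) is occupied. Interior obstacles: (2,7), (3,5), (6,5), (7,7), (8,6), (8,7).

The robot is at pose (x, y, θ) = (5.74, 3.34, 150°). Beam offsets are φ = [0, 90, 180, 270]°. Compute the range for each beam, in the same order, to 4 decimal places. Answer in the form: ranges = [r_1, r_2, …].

ranges = [5.4733, 2.7020, 3.7643, 1.9168]

beam 1: φ=0°, α=150°
  direction (-0.8660, 0.5000); cell (5,3); t to first gridline: x 0.8545, y 1.3200 (then +1.1547 / +2.0000)
    (4,3) via x @ 0.8545
    (4,4) via y @ 1.3200
    (3,4) via x @ 2.0092
    (2,4) via x @ 3.1639
    (2,5) via y @ 3.3200
    (1,5) via x @ 4.3186
    (1,6) via y @ 5.3200
    (0,6) via x @ 5.4733  # hit
  → r_1 = 5.4733
beam 2: φ=90°, α=240°
  direction (-0.5000, -0.8660); cell (5,3); t to first gridline: x 1.4800, y 0.3926 (then +2.0000 / +1.1547)
    (5,2) via y @ 0.3926
    (4,2) via x @ 1.4800
    (4,1) via y @ 1.5473
    (4,0) via y @ 2.7020  # hit
  → r_2 = 2.7020
beam 3: φ=180°, α=330°
  direction (0.8660, -0.5000); cell (5,3); t to first gridline: x 0.3002, y 0.6800 (then +1.1547 / +2.0000)
    (6,3) via x @ 0.3002
    (6,2) via y @ 0.6800
    (7,2) via x @ 1.4549
    (8,2) via x @ 2.6096
    (8,1) via y @ 2.6800
    (9,1) via x @ 3.7643  # hit
  → r_3 = 3.7643
beam 4: φ=270°, α=60°
  direction (0.5000, 0.8660); cell (5,3); t to first gridline: x 0.5200, y 0.7621 (then +2.0000 / +1.1547)
    (6,3) via x @ 0.5200
    (6,4) via y @ 0.7621
    (6,5) via y @ 1.9168  # hit
  → r_4 = 1.9168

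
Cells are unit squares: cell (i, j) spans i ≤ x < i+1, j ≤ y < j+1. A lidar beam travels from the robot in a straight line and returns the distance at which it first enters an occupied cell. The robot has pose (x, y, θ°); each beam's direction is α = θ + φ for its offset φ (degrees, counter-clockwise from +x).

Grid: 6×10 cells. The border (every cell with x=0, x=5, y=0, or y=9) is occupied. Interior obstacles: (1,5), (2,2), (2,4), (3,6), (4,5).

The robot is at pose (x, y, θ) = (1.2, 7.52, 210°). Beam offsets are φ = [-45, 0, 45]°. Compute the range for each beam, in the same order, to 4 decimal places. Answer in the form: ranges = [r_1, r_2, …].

ranges = [0.2071, 0.2309, 0.7727]

beam 1: φ=-45°, α=165°
  direction (-0.9659, 0.2588); cell (1,7); t to first gridline: x 0.2071, y 1.8546 (then +1.0353 / +3.8637)
    (0,7) via x @ 0.2071  # hit
  → r_1 = 0.2071
beam 2: φ=0°, α=210°
  direction (-0.8660, -0.5000); cell (1,7); t to first gridline: x 0.2309, y 1.0400 (then +1.1547 / +2.0000)
    (0,7) via x @ 0.2309  # hit
  → r_2 = 0.2309
beam 3: φ=45°, α=255°
  direction (-0.2588, -0.9659); cell (1,7); t to first gridline: x 0.7727, y 0.5383 (then +3.8637 / +1.0353)
    (1,6) via y @ 0.5383
    (0,6) via x @ 0.7727  # hit
  → r_3 = 0.7727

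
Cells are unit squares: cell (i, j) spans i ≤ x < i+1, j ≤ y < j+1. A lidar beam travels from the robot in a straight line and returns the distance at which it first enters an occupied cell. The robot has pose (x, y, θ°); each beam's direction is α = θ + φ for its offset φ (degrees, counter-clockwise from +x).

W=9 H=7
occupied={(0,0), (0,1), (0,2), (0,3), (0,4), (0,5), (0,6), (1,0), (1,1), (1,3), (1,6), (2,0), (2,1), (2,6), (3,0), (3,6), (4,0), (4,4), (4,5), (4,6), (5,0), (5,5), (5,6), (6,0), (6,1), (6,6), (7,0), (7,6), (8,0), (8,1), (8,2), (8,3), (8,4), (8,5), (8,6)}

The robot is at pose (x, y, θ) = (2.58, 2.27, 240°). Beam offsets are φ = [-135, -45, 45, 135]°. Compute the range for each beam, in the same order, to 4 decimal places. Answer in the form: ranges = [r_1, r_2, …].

beam 1: φ=-135°, α=105°
  d=(-0.2588,0.9659)  start (2,2)  tX=2.2409 tY=0.7558  stride 1/|dx|=3.8637 1/|dy|=1.0353
    cross y-line → (2,3), t=0.7558
    cross y-line → (2,4), t=1.7910
    cross x-line → (1,4), t=2.2409
    cross y-line → (1,5), t=2.8263
    cross y-line → (1,6), t=3.8616 (wall)
  → r_1 = 3.8616
beam 2: φ=-45°, α=195°
  d=(-0.9659,-0.2588)  start (2,2)  tX=0.6005 tY=1.0432  stride 1/|dx|=1.0353 1/|dy|=3.8637
    cross x-line → (1,2), t=0.6005
    cross y-line → (1,1), t=1.0432 (wall)
  → r_2 = 1.0432
beam 3: φ=45°, α=285°
  d=(0.2588,-0.9659)  start (2,2)  tX=1.6228 tY=0.2795  stride 1/|dx|=3.8637 1/|dy|=1.0353
    cross y-line → (2,1), t=0.2795 (wall)
  → r_3 = 0.2795
beam 4: φ=135°, α=15°
  d=(0.9659,0.2588)  start (2,2)  tX=0.4348 tY=2.8205  stride 1/|dx|=1.0353 1/|dy|=3.8637
    cross x-line → (3,2), t=0.4348
    cross x-line → (4,2), t=1.4701
    cross x-line → (5,2), t=2.5054
    cross y-line → (5,3), t=2.8205
    cross x-line → (6,3), t=3.5406
    cross x-line → (7,3), t=4.5759
    cross x-line → (8,3), t=5.6112 (wall)
  → r_4 = 5.6112

ranges = [3.8616, 1.0432, 0.2795, 5.6112]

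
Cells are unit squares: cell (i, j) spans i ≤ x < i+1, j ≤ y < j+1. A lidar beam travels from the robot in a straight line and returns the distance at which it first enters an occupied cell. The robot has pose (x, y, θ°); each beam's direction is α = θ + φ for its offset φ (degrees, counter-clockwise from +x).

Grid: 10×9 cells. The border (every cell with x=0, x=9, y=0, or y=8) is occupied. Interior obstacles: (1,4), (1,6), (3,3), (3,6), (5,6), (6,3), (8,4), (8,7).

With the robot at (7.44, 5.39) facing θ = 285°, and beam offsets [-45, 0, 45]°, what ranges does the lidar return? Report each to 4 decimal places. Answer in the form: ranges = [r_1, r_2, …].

ranges = [1.6050, 4.5449, 0.7800]

beam 1: φ=-45°, α=240°
  direction (-0.5000, -0.8660); cell (7,5); t to first gridline: x 0.8800, y 0.4503 (then +2.0000 / +1.1547)
    (7,4) via y @ 0.4503
    (6,4) via x @ 0.8800
    (6,3) via y @ 1.6050  # hit
  → r_1 = 1.6050
beam 2: φ=0°, α=285°
  direction (0.2588, -0.9659); cell (7,5); t to first gridline: x 2.1637, y 0.4038 (then +3.8637 / +1.0353)
    (7,4) via y @ 0.4038
    (7,3) via y @ 1.4390
    (8,3) via x @ 2.1637
    (8,2) via y @ 2.4743
    (8,1) via y @ 3.5096
    (8,0) via y @ 4.5449  # hit
  → r_2 = 4.5449
beam 3: φ=45°, α=330°
  direction (0.8660, -0.5000); cell (7,5); t to first gridline: x 0.6466, y 0.7800 (then +1.1547 / +2.0000)
    (8,5) via x @ 0.6466
    (8,4) via y @ 0.7800  # hit
  → r_3 = 0.7800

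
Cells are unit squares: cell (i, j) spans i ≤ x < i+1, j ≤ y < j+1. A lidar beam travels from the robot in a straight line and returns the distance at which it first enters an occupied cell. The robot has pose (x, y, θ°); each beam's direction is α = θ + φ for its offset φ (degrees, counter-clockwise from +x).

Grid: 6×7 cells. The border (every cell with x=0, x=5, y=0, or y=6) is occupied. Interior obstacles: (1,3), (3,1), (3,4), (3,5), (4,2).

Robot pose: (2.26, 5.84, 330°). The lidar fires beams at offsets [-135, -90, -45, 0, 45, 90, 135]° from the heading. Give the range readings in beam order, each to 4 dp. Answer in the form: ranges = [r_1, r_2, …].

beam 1: φ=-135°, α=195°
  direction (-0.9659, -0.2588); cell (2,5); t to first gridline: x 0.2692, y 3.2455 (then +1.0353 / +3.8637)
    (1,5) via x @ 0.2692
    (0,5) via x @ 1.3044  # hit
  → r_1 = 1.3044
beam 2: φ=-90°, α=240°
  direction (-0.5000, -0.8660); cell (2,5); t to first gridline: x 0.5200, y 0.9699 (then +2.0000 / +1.1547)
    (1,5) via x @ 0.5200
    (1,4) via y @ 0.9699
    (1,3) via y @ 2.1246  # hit
  → r_2 = 2.1246
beam 3: φ=-45°, α=285°
  direction (0.2588, -0.9659); cell (2,5); t to first gridline: x 2.8591, y 0.8696 (then +3.8637 / +1.0353)
    (2,4) via y @ 0.8696
    (2,3) via y @ 1.9049
    (3,3) via x @ 2.8591
    (3,2) via y @ 2.9402
    (3,1) via y @ 3.9755  # hit
  → r_3 = 3.9755
beam 4: φ=0°, α=330°
  direction (0.8660, -0.5000); cell (2,5); t to first gridline: x 0.8545, y 1.6800 (then +1.1547 / +2.0000)
    (3,5) via x @ 0.8545  # hit
  → r_4 = 0.8545
beam 5: φ=45°, α=15°
  direction (0.9659, 0.2588); cell (2,5); t to first gridline: x 0.7661, y 0.6182 (then +1.0353 / +3.8637)
    (2,6) via y @ 0.6182  # hit
  → r_5 = 0.6182
beam 6: φ=90°, α=60°
  direction (0.5000, 0.8660); cell (2,5); t to first gridline: x 1.4800, y 0.1848 (then +2.0000 / +1.1547)
    (2,6) via y @ 0.1848  # hit
  → r_6 = 0.1848
beam 7: φ=135°, α=105°
  direction (-0.2588, 0.9659); cell (2,5); t to first gridline: x 1.0046, y 0.1656 (then +3.8637 / +1.0353)
    (2,6) via y @ 0.1656  # hit
  → r_7 = 0.1656

ranges = [1.3044, 2.1246, 3.9755, 0.8545, 0.6182, 0.1848, 0.1656]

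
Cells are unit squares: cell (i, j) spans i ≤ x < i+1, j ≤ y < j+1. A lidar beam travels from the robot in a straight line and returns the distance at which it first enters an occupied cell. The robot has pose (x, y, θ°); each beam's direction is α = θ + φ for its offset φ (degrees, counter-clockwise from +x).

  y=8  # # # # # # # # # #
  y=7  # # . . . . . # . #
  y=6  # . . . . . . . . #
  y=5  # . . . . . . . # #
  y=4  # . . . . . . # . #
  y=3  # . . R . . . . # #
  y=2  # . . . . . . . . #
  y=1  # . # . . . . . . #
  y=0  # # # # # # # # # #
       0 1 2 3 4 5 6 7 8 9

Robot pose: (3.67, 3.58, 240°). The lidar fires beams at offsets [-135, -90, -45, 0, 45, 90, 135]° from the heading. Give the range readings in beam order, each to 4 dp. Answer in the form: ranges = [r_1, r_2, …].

ranges = [4.5759, 3.0831, 2.7642, 1.8244, 2.6710, 5.1600, 3.4475]

beam 1: φ=-135°, α=105°
  d=(-0.2588,0.9659)  start (3,3)  tX=2.5887 tY=0.4348  stride 1/|dx|=3.8637 1/|dy|=1.0353
    cross y-line → (3,4), t=0.4348
    cross y-line → (3,5), t=1.4701
    cross y-line → (3,6), t=2.5054
    cross x-line → (2,6), t=2.5887
    cross y-line → (2,7), t=3.5406
    cross y-line → (2,8), t=4.5759 (wall)
  → r_1 = 4.5759
beam 2: φ=-90°, α=150°
  d=(-0.8660,0.5000)  start (3,3)  tX=0.7736 tY=0.8400  stride 1/|dx|=1.1547 1/|dy|=2.0000
    cross x-line → (2,3), t=0.7736
    cross y-line → (2,4), t=0.8400
    cross x-line → (1,4), t=1.9283
    cross y-line → (1,5), t=2.8400
    cross x-line → (0,5), t=3.0831 (wall)
  → r_2 = 3.0831
beam 3: φ=-45°, α=195°
  d=(-0.9659,-0.2588)  start (3,3)  tX=0.6936 tY=2.2409  stride 1/|dx|=1.0353 1/|dy|=3.8637
    cross x-line → (2,3), t=0.6936
    cross x-line → (1,3), t=1.7289
    cross y-line → (1,2), t=2.2409
    cross x-line → (0,2), t=2.7642 (wall)
  → r_3 = 2.7642
beam 4: φ=0°, α=240°
  d=(-0.5000,-0.8660)  start (3,3)  tX=1.3400 tY=0.6697  stride 1/|dx|=2.0000 1/|dy|=1.1547
    cross y-line → (3,2), t=0.6697
    cross x-line → (2,2), t=1.3400
    cross y-line → (2,1), t=1.8244 (wall)
  → r_4 = 1.8244
beam 5: φ=45°, α=285°
  d=(0.2588,-0.9659)  start (3,3)  tX=1.2750 tY=0.6005  stride 1/|dx|=3.8637 1/|dy|=1.0353
    cross y-line → (3,2), t=0.6005
    cross x-line → (4,2), t=1.2750
    cross y-line → (4,1), t=1.6357
    cross y-line → (4,0), t=2.6710 (wall)
  → r_5 = 2.6710
beam 6: φ=90°, α=330°
  d=(0.8660,-0.5000)  start (3,3)  tX=0.3811 tY=1.1600  stride 1/|dx|=1.1547 1/|dy|=2.0000
    cross x-line → (4,3), t=0.3811
    cross y-line → (4,2), t=1.1600
    cross x-line → (5,2), t=1.5358
    cross x-line → (6,2), t=2.6905
    cross y-line → (6,1), t=3.1600
    cross x-line → (7,1), t=3.8452
    cross x-line → (8,1), t=4.9999
    cross y-line → (8,0), t=5.1600 (wall)
  → r_6 = 5.1600
beam 7: φ=135°, α=15°
  d=(0.9659,0.2588)  start (3,3)  tX=0.3416 tY=1.6228  stride 1/|dx|=1.0353 1/|dy|=3.8637
    cross x-line → (4,3), t=0.3416
    cross x-line → (5,3), t=1.3769
    cross y-line → (5,4), t=1.6228
    cross x-line → (6,4), t=2.4122
    cross x-line → (7,4), t=3.4475 (wall)
  → r_7 = 3.4475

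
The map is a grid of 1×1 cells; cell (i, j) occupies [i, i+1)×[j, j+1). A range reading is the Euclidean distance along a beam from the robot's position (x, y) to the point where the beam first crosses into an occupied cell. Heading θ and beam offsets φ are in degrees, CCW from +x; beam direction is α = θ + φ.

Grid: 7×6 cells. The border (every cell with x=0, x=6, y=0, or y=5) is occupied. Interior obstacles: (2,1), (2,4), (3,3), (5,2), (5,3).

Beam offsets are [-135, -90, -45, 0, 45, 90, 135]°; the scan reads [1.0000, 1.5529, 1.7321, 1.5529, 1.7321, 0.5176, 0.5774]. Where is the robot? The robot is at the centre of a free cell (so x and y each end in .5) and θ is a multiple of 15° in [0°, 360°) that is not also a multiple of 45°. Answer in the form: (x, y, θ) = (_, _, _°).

(x, y, θ) = (3.5, 2.5, 345°)

Enumerate (i+0.5, j+0.5, θ) over the 15 free cells and 16 admissible headings. For each, cast all 7 beams and compare to the given ranges.
  (5.5, 4.5, 345°): beam 1 = 1.7321 ≠ 1.0000 ✗
  (4.5, 3.5, 300°): beam 1 = 0.5176 ≠ 1.0000 ✗
  (2.5, 3.5, 30°): beam 1 = 1.5529 ≠ 1.0000 ✗
  …
  (3.5, 2.5, 345°): r_1=1.0000, r_2=1.5529, r_3=1.7321, r_4=1.5529, r_5=1.7321, r_6=0.5176, r_7=0.5774 — all match ✓
Only this pose fits every beam.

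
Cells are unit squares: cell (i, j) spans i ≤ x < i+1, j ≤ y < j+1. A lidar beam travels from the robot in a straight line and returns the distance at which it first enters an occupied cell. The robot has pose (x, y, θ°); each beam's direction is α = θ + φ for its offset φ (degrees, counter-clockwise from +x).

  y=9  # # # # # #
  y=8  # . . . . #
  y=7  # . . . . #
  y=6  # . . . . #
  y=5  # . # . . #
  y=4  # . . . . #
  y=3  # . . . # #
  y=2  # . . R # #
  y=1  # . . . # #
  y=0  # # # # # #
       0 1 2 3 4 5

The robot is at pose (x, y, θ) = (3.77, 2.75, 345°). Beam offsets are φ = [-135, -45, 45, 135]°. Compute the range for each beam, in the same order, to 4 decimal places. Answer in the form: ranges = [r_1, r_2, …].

ranges = [3.1985, 0.4600, 0.2656, 2.5981]

beam 1: φ=-135°, α=210°
  direction (-0.8660, -0.5000); cell (3,2); t to first gridline: x 0.8891, y 1.5000 (then +1.1547 / +2.0000)
    (2,2) via x @ 0.8891
    (2,1) via y @ 1.5000
    (1,1) via x @ 2.0438
    (0,1) via x @ 3.1985  # hit
  → r_1 = 3.1985
beam 2: φ=-45°, α=300°
  direction (0.5000, -0.8660); cell (3,2); t to first gridline: x 0.4600, y 0.8660 (then +2.0000 / +1.1547)
    (4,2) via x @ 0.4600  # hit
  → r_2 = 0.4600
beam 3: φ=45°, α=30°
  direction (0.8660, 0.5000); cell (3,2); t to first gridline: x 0.2656, y 0.5000 (then +1.1547 / +2.0000)
    (4,2) via x @ 0.2656  # hit
  → r_3 = 0.2656
beam 4: φ=135°, α=120°
  direction (-0.5000, 0.8660); cell (3,2); t to first gridline: x 1.5400, y 0.2887 (then +2.0000 / +1.1547)
    (3,3) via y @ 0.2887
    (3,4) via y @ 1.4434
    (2,4) via x @ 1.5400
    (2,5) via y @ 2.5981  # hit
  → r_4 = 2.5981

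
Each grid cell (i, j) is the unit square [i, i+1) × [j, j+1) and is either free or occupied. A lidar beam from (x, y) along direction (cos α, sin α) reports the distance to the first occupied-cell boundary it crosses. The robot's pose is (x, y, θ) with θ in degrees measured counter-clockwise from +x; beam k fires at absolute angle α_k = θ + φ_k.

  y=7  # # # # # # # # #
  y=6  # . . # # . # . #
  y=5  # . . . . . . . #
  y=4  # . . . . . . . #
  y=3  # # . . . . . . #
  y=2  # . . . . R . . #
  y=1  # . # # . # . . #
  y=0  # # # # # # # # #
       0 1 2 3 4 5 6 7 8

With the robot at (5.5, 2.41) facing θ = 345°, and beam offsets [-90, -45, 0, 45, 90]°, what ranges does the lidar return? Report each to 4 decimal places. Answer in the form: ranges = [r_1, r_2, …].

beam 1: φ=-90°, α=255°
  d=(-0.2588,-0.9659)  start (5,2)  tX=1.9319 tY=0.4245  stride 1/|dx|=3.8637 1/|dy|=1.0353
    cross y-line → (5,1), t=0.4245 (wall)
  → r_1 = 0.4245
beam 2: φ=-45°, α=300°
  d=(0.5000,-0.8660)  start (5,2)  tX=1.0000 tY=0.4734  stride 1/|dx|=2.0000 1/|dy|=1.1547
    cross y-line → (5,1), t=0.4734 (wall)
  → r_2 = 0.4734
beam 3: φ=0°, α=345°
  d=(0.9659,-0.2588)  start (5,2)  tX=0.5176 tY=1.5841  stride 1/|dx|=1.0353 1/|dy|=3.8637
    cross x-line → (6,2), t=0.5176
    cross x-line → (7,2), t=1.5529
    cross y-line → (7,1), t=1.5841
    cross x-line → (8,1), t=2.5882 (wall)
  → r_3 = 2.5882
beam 4: φ=45°, α=30°
  d=(0.8660,0.5000)  start (5,2)  tX=0.5774 tY=1.1800  stride 1/|dx|=1.1547 1/|dy|=2.0000
    cross x-line → (6,2), t=0.5774
    cross y-line → (6,3), t=1.1800
    cross x-line → (7,3), t=1.7321
    cross x-line → (8,3), t=2.8868 (wall)
  → r_4 = 2.8868
beam 5: φ=90°, α=75°
  d=(0.2588,0.9659)  start (5,2)  tX=1.9319 tY=0.6108  stride 1/|dx|=3.8637 1/|dy|=1.0353
    cross y-line → (5,3), t=0.6108
    cross y-line → (5,4), t=1.6461
    cross x-line → (6,4), t=1.9319
    cross y-line → (6,5), t=2.6814
    cross y-line → (6,6), t=3.7166 (wall)
  → r_5 = 3.7166

ranges = [0.4245, 0.4734, 2.5882, 2.8868, 3.7166]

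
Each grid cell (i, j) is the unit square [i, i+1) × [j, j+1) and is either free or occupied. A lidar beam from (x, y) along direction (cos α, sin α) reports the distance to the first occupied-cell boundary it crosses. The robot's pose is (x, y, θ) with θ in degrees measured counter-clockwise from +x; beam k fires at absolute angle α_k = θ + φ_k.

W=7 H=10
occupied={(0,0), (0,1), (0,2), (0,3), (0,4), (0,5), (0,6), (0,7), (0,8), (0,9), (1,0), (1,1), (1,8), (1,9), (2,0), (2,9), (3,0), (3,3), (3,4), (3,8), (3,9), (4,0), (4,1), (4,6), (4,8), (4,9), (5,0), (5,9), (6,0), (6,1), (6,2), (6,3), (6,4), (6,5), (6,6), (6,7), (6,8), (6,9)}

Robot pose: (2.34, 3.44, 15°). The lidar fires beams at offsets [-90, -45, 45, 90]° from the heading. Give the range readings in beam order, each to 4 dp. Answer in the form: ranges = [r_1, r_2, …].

ranges = [2.5261, 0.7621, 1.3200, 4.7209]

beam 1: φ=-90°, α=285°
  d=(0.2588,-0.9659)  start (2,3)  tX=2.5500 tY=0.4555  stride 1/|dx|=3.8637 1/|dy|=1.0353
    cross y-line → (2,2), t=0.4555
    cross y-line → (2,1), t=1.4908
    cross y-line → (2,0), t=2.5261 (wall)
  → r_1 = 2.5261
beam 2: φ=-45°, α=330°
  d=(0.8660,-0.5000)  start (2,3)  tX=0.7621 tY=0.8800  stride 1/|dx|=1.1547 1/|dy|=2.0000
    cross x-line → (3,3), t=0.7621 (wall)
  → r_2 = 0.7621
beam 3: φ=45°, α=60°
  d=(0.5000,0.8660)  start (2,3)  tX=1.3200 tY=0.6466  stride 1/|dx|=2.0000 1/|dy|=1.1547
    cross y-line → (2,4), t=0.6466
    cross x-line → (3,4), t=1.3200 (wall)
  → r_3 = 1.3200
beam 4: φ=90°, α=105°
  d=(-0.2588,0.9659)  start (2,3)  tX=1.3137 tY=0.5798  stride 1/|dx|=3.8637 1/|dy|=1.0353
    cross y-line → (2,4), t=0.5798
    cross x-line → (1,4), t=1.3137
    cross y-line → (1,5), t=1.6150
    cross y-line → (1,6), t=2.6503
    cross y-line → (1,7), t=3.6856
    cross y-line → (1,8), t=4.7209 (wall)
  → r_4 = 4.7209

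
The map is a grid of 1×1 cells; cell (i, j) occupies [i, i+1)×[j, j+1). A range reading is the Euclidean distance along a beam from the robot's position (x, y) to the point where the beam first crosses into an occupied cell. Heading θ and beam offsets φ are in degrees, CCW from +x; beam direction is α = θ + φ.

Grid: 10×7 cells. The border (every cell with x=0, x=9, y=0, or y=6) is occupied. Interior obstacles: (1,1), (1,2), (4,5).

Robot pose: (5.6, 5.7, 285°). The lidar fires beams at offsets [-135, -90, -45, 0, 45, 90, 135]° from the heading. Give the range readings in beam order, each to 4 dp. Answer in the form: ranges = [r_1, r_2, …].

beam 1: φ=-135°, α=150°
  dir = (cos 150°, sin 150°) = (-0.8660, 0.5000); from cell (5,5)
  next x-line at t=0.6928, next y-line at t=0.6000; Δt_x=1.1547, Δt_y=2.0000
    y: enter (5,6) at t=0.6000 ← occupied
  → r_1 = 0.6000
beam 2: φ=-90°, α=195°
  dir = (cos 195°, sin 195°) = (-0.9659, -0.2588); from cell (5,5)
  next x-line at t=0.6212, next y-line at t=2.7046; Δt_x=1.0353, Δt_y=3.8637
    x: enter (4,5) at t=0.6212 ← occupied
  → r_2 = 0.6212
beam 3: φ=-45°, α=240°
  dir = (cos 240°, sin 240°) = (-0.5000, -0.8660); from cell (5,5)
  next x-line at t=1.2000, next y-line at t=0.8083; Δt_x=2.0000, Δt_y=1.1547
    y: enter (5,4) at t=0.8083
    x: enter (4,4) at t=1.2000
    y: enter (4,3) at t=1.9630
    y: enter (4,2) at t=3.1177
    x: enter (3,2) at t=3.2000
    y: enter (3,1) at t=4.2724
    x: enter (2,1) at t=5.2000
    y: enter (2,0) at t=5.4271 ← occupied
  → r_3 = 5.4271
beam 4: φ=0°, α=285°
  dir = (cos 285°, sin 285°) = (0.2588, -0.9659); from cell (5,5)
  next x-line at t=1.5455, next y-line at t=0.7247; Δt_x=3.8637, Δt_y=1.0353
    y: enter (5,4) at t=0.7247
    x: enter (6,4) at t=1.5455
    y: enter (6,3) at t=1.7600
    y: enter (6,2) at t=2.7952
    y: enter (6,1) at t=3.8305
    y: enter (6,0) at t=4.8658 ← occupied
  → r_4 = 4.8658
beam 5: φ=45°, α=330°
  dir = (cos 330°, sin 330°) = (0.8660, -0.5000); from cell (5,5)
  next x-line at t=0.4619, next y-line at t=1.4000; Δt_x=1.1547, Δt_y=2.0000
    x: enter (6,5) at t=0.4619
    y: enter (6,4) at t=1.4000
    x: enter (7,4) at t=1.6166
    x: enter (8,4) at t=2.7713
    y: enter (8,3) at t=3.4000
    x: enter (9,3) at t=3.9260 ← occupied
  → r_5 = 3.9260
beam 6: φ=90°, α=15°
  dir = (cos 15°, sin 15°) = (0.9659, 0.2588); from cell (5,5)
  next x-line at t=0.4141, next y-line at t=1.1591; Δt_x=1.0353, Δt_y=3.8637
    x: enter (6,5) at t=0.4141
    y: enter (6,6) at t=1.1591 ← occupied
  → r_6 = 1.1591
beam 7: φ=135°, α=60°
  dir = (cos 60°, sin 60°) = (0.5000, 0.8660); from cell (5,5)
  next x-line at t=0.8000, next y-line at t=0.3464; Δt_x=2.0000, Δt_y=1.1547
    y: enter (5,6) at t=0.3464 ← occupied
  → r_7 = 0.3464

ranges = [0.6000, 0.6212, 5.4271, 4.8658, 3.9260, 1.1591, 0.3464]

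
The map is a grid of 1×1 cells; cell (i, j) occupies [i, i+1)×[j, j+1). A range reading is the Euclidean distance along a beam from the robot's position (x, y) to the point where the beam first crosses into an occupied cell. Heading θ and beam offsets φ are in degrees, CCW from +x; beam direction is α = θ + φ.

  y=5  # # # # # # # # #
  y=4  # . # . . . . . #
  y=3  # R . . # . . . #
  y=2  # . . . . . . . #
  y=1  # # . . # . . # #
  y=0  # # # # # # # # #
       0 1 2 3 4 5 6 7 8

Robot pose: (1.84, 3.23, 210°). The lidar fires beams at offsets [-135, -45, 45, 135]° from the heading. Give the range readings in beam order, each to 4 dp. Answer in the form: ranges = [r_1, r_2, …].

ranges = [0.7972, 0.8696, 1.2734, 5.3420]

beam 1: φ=-135°, α=75°
  direction (0.2588, 0.9659); cell (1,3); t to first gridline: x 0.6182, y 0.7972 (then +3.8637 / +1.0353)
    (2,3) via x @ 0.6182
    (2,4) via y @ 0.7972  # hit
  → r_1 = 0.7972
beam 2: φ=-45°, α=165°
  direction (-0.9659, 0.2588); cell (1,3); t to first gridline: x 0.8696, y 2.9751 (then +1.0353 / +3.8637)
    (0,3) via x @ 0.8696  # hit
  → r_2 = 0.8696
beam 3: φ=45°, α=255°
  direction (-0.2588, -0.9659); cell (1,3); t to first gridline: x 3.2455, y 0.2381 (then +3.8637 / +1.0353)
    (1,2) via y @ 0.2381
    (1,1) via y @ 1.2734  # hit
  → r_3 = 1.2734
beam 4: φ=135°, α=345°
  direction (0.9659, -0.2588); cell (1,3); t to first gridline: x 0.1656, y 0.8887 (then +1.0353 / +3.8637)
    (2,3) via x @ 0.1656
    (2,2) via y @ 0.8887
    (3,2) via x @ 1.2009
    (4,2) via x @ 2.2362
    (5,2) via x @ 3.2715
    (6,2) via x @ 4.3067
    (6,1) via y @ 4.7524
    (7,1) via x @ 5.3420  # hit
  → r_4 = 5.3420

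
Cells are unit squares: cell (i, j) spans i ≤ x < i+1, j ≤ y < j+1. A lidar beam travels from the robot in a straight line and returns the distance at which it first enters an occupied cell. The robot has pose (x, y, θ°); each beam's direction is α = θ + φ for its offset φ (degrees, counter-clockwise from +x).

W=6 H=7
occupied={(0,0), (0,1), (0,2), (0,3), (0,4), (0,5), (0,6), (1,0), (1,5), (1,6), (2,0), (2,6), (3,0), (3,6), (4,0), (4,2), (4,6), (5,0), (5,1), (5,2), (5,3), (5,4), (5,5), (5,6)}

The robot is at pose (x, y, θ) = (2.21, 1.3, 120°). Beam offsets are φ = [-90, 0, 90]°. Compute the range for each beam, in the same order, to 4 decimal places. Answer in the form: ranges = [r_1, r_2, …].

beam 1: φ=-90°, α=30°
  dir = (cos 30°, sin 30°) = (0.8660, 0.5000); from cell (2,1)
  next x-line at t=0.9122, next y-line at t=1.4000; Δt_x=1.1547, Δt_y=2.0000
    x: enter (3,1) at t=0.9122
    y: enter (3,2) at t=1.4000
    x: enter (4,2) at t=2.0669 ← occupied
  → r_1 = 2.0669
beam 2: φ=0°, α=120°
  dir = (cos 120°, sin 120°) = (-0.5000, 0.8660); from cell (2,1)
  next x-line at t=0.4200, next y-line at t=0.8083; Δt_x=2.0000, Δt_y=1.1547
    x: enter (1,1) at t=0.4200
    y: enter (1,2) at t=0.8083
    y: enter (1,3) at t=1.9630
    x: enter (0,3) at t=2.4200 ← occupied
  → r_2 = 2.4200
beam 3: φ=90°, α=210°
  dir = (cos 210°, sin 210°) = (-0.8660, -0.5000); from cell (2,1)
  next x-line at t=0.2425, next y-line at t=0.6000; Δt_x=1.1547, Δt_y=2.0000
    x: enter (1,1) at t=0.2425
    y: enter (1,0) at t=0.6000 ← occupied
  → r_3 = 0.6000

ranges = [2.0669, 2.4200, 0.6000]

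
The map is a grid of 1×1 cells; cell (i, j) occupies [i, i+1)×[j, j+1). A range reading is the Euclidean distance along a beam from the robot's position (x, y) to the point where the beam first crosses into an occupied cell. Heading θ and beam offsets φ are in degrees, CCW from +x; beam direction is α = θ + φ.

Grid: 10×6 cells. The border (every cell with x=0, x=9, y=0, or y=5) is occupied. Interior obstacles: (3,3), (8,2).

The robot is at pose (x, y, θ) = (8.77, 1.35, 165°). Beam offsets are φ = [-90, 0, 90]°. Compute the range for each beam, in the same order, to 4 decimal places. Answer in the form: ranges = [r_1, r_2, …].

ranges = [0.6729, 8.0441, 0.3623]

beam 1: φ=-90°, α=75°
  direction (0.2588, 0.9659); cell (8,1); t to first gridline: x 0.8887, y 0.6729 (then +3.8637 / +1.0353)
    (8,2) via y @ 0.6729  # hit
  → r_1 = 0.6729
beam 2: φ=0°, α=165°
  direction (-0.9659, 0.2588); cell (8,1); t to first gridline: x 0.7972, y 2.5114 (then +1.0353 / +3.8637)
    (7,1) via x @ 0.7972
    (6,1) via x @ 1.8324
    (6,2) via y @ 2.5114
    (5,2) via x @ 2.8677
    (4,2) via x @ 3.9030
    (3,2) via x @ 4.9383
    (2,2) via x @ 5.9735
    (2,3) via y @ 6.3751
    (1,3) via x @ 7.0088
    (0,3) via x @ 8.0441  # hit
  → r_2 = 8.0441
beam 3: φ=90°, α=255°
  direction (-0.2588, -0.9659); cell (8,1); t to first gridline: x 2.9751, y 0.3623 (then +3.8637 / +1.0353)
    (8,0) via y @ 0.3623  # hit
  → r_3 = 0.3623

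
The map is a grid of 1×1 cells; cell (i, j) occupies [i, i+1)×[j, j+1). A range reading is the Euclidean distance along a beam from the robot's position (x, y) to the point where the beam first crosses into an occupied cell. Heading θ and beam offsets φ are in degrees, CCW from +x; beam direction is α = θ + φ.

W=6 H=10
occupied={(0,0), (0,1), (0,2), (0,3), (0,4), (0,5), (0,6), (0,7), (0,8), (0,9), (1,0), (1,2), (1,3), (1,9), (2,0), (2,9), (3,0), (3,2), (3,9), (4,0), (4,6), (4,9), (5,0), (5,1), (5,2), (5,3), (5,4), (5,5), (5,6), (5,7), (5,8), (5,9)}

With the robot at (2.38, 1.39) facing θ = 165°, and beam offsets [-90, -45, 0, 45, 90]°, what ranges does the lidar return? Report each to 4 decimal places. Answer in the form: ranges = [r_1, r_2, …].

beam 1: φ=-90°, α=75°
  cosα=0.2588 sinα=0.9659 | (2,1) | tMaxX 2.3955 tMaxY 0.6315 | tΔX 3.8637 tΔY 1.0353
    t=0.6315 [y] (2,2)
    t=1.6668 [y] (2,3)
    t=2.3955 [x] (3,3)
    t=2.7021 [y] (3,4)
    t=3.7373 [y] (3,5)
    t=4.7726 [y] (3,6)
    t=5.8079 [y] (3,7)
    t=6.2592 [x] (4,7)
    t=6.8432 [y] (4,8)
    t=7.8785 [y] (4,9) — stop
  → r_1 = 7.8785
beam 2: φ=-45°, α=120°
  cosα=-0.5000 sinα=0.8660 | (2,1) | tMaxX 0.7600 tMaxY 0.7044 | tΔX 2.0000 tΔY 1.1547
    t=0.7044 [y] (2,2)
    t=0.7600 [x] (1,2) — stop
  → r_2 = 0.7600
beam 3: φ=0°, α=165°
  cosα=-0.9659 sinα=0.2588 | (2,1) | tMaxX 0.3934 tMaxY 2.3569 | tΔX 1.0353 tΔY 3.8637
    t=0.3934 [x] (1,1)
    t=1.4287 [x] (0,1) — stop
  → r_3 = 1.4287
beam 4: φ=45°, α=210°
  cosα=-0.8660 sinα=-0.5000 | (2,1) | tMaxX 0.4388 tMaxY 0.7800 | tΔX 1.1547 tΔY 2.0000
    t=0.4388 [x] (1,1)
    t=0.7800 [y] (1,0) — stop
  → r_4 = 0.7800
beam 5: φ=90°, α=255°
  cosα=-0.2588 sinα=-0.9659 | (2,1) | tMaxX 1.4682 tMaxY 0.4038 | tΔX 3.8637 tΔY 1.0353
    t=0.4038 [y] (2,0) — stop
  → r_5 = 0.4038

ranges = [7.8785, 0.7600, 1.4287, 0.7800, 0.4038]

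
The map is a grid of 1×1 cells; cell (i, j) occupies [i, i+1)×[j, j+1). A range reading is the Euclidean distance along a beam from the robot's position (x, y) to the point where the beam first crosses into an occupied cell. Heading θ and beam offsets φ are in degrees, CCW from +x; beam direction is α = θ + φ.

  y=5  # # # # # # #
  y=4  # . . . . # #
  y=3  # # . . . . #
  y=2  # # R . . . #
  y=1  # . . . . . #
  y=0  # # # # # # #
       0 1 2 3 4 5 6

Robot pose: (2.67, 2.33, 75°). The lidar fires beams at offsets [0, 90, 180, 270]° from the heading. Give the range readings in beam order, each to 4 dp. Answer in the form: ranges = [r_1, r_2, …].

ranges = [2.7642, 0.6936, 1.3769, 3.4475]

beam 1: φ=0°, α=75°
  cosα=0.2588 sinα=0.9659 | (2,2) | tMaxX 1.2750 tMaxY 0.6936 | tΔX 3.8637 tΔY 1.0353
    t=0.6936 [y] (2,3)
    t=1.2750 [x] (3,3)
    t=1.7289 [y] (3,4)
    t=2.7642 [y] (3,5) — stop
  → r_1 = 2.7642
beam 2: φ=90°, α=165°
  cosα=-0.9659 sinα=0.2588 | (2,2) | tMaxX 0.6936 tMaxY 2.5887 | tΔX 1.0353 tΔY 3.8637
    t=0.6936 [x] (1,2) — stop
  → r_2 = 0.6936
beam 3: φ=180°, α=255°
  cosα=-0.2588 sinα=-0.9659 | (2,2) | tMaxX 2.5887 tMaxY 0.3416 | tΔX 3.8637 tΔY 1.0353
    t=0.3416 [y] (2,1)
    t=1.3769 [y] (2,0) — stop
  → r_3 = 1.3769
beam 4: φ=270°, α=345°
  cosα=0.9659 sinα=-0.2588 | (2,2) | tMaxX 0.3416 tMaxY 1.2750 | tΔX 1.0353 tΔY 3.8637
    t=0.3416 [x] (3,2)
    t=1.2750 [y] (3,1)
    t=1.3769 [x] (4,1)
    t=2.4122 [x] (5,1)
    t=3.4475 [x] (6,1) — stop
  → r_4 = 3.4475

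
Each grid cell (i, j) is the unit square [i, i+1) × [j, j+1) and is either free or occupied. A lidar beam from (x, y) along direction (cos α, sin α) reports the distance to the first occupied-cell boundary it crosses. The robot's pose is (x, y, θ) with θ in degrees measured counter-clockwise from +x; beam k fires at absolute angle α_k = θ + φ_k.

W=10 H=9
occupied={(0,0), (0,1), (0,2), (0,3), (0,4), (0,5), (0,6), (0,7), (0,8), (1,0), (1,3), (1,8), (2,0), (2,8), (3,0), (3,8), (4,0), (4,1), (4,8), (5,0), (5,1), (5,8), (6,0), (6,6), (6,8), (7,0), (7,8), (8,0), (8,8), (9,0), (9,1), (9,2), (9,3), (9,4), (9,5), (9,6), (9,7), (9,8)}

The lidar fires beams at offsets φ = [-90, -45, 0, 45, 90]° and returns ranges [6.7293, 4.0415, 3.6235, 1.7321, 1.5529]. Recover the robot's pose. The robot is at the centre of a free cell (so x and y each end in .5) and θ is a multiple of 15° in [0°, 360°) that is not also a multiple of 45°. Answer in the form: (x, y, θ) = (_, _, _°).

(x, y, θ) = (2.5, 4.5, 105°)

Candidates: 52 free-cell centres × 16 headings = 832 poses. Raycast each; keep the one whose scan matches to 4 dp.
  (6.5, 4.5, 150°): beam 1 = 4.0415 ≠ 6.7293 ✗
  (7.5, 4.5, 15°): beam 1 = 3.6235 ≠ 6.7293 ✗
  (1.5, 5.5, 75°): beam 1 = 7.7646 ≠ 6.7293 ✗
  (7.5, 2.5, 300°): beam 1 = 1.7321 ≠ 6.7293 ✗
  (3.5, 5.5, 165°): beam 1 = 2.5882 ≠ 6.7293 ✗
  …
  (2.5, 4.5, 105°): r_1=6.7293, r_2=4.0415, r_3=3.6235, r_4=1.7321, r_5=1.5529 — all match ✓
Only this pose fits every beam.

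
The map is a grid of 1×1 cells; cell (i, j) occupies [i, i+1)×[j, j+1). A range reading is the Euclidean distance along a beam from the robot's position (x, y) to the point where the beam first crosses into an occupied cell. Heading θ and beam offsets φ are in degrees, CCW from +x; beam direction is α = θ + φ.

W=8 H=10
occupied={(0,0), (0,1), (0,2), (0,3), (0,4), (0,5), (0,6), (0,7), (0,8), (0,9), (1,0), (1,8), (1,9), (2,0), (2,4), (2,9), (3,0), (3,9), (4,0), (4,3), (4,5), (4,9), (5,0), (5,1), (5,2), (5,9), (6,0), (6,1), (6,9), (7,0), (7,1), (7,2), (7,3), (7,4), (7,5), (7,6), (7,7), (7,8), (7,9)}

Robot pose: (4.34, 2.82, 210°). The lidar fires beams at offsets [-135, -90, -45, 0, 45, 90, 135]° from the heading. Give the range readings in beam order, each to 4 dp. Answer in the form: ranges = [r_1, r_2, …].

ranges = [0.1863, 0.2078, 3.4578, 3.6400, 1.8842, 1.3200, 0.6833]

beam 1: φ=-135°, α=75°
  d=(0.2588,0.9659)  start (4,2)  tX=2.5500 tY=0.1863  stride 1/|dx|=3.8637 1/|dy|=1.0353
    cross y-line → (4,3), t=0.1863 (wall)
  → r_1 = 0.1863
beam 2: φ=-90°, α=120°
  d=(-0.5000,0.8660)  start (4,2)  tX=0.6800 tY=0.2078  stride 1/|dx|=2.0000 1/|dy|=1.1547
    cross y-line → (4,3), t=0.2078 (wall)
  → r_2 = 0.2078
beam 3: φ=-45°, α=165°
  d=(-0.9659,0.2588)  start (4,2)  tX=0.3520 tY=0.6955  stride 1/|dx|=1.0353 1/|dy|=3.8637
    cross x-line → (3,2), t=0.3520
    cross y-line → (3,3), t=0.6955
    cross x-line → (2,3), t=1.3873
    cross x-line → (1,3), t=2.4225
    cross x-line → (0,3), t=3.4578 (wall)
  → r_3 = 3.4578
beam 4: φ=0°, α=210°
  d=(-0.8660,-0.5000)  start (4,2)  tX=0.3926 tY=1.6400  stride 1/|dx|=1.1547 1/|dy|=2.0000
    cross x-line → (3,2), t=0.3926
    cross x-line → (2,2), t=1.5473
    cross y-line → (2,1), t=1.6400
    cross x-line → (1,1), t=2.7020
    cross y-line → (1,0), t=3.6400 (wall)
  → r_4 = 3.6400
beam 5: φ=45°, α=255°
  d=(-0.2588,-0.9659)  start (4,2)  tX=1.3137 tY=0.8489  stride 1/|dx|=3.8637 1/|dy|=1.0353
    cross y-line → (4,1), t=0.8489
    cross x-line → (3,1), t=1.3137
    cross y-line → (3,0), t=1.8842 (wall)
  → r_5 = 1.8842
beam 6: φ=90°, α=300°
  d=(0.5000,-0.8660)  start (4,2)  tX=1.3200 tY=0.9469  stride 1/|dx|=2.0000 1/|dy|=1.1547
    cross y-line → (4,1), t=0.9469
    cross x-line → (5,1), t=1.3200 (wall)
  → r_6 = 1.3200
beam 7: φ=135°, α=345°
  d=(0.9659,-0.2588)  start (4,2)  tX=0.6833 tY=3.1682  stride 1/|dx|=1.0353 1/|dy|=3.8637
    cross x-line → (5,2), t=0.6833 (wall)
  → r_7 = 0.6833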